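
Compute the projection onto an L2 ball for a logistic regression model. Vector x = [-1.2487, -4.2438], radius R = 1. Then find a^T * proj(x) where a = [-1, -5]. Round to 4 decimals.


Step 1: Compute ||x|| (intermediates to 6 decimals).
||x|| = sqrt((-1.2487)^2 + (-4.2438)^2) = 4.423696
Step 2: Project.
Since ||x|| > R, scale = R/||x|| = 1/4.423696 = 0.226055, proj(x) = scale * x
proj(x) = [-0.282275, -0.959332]
Step 3: Dot product.
a^T * proj(x) = -1*(-0.282275) - 5*(-0.959332) = 5.0789


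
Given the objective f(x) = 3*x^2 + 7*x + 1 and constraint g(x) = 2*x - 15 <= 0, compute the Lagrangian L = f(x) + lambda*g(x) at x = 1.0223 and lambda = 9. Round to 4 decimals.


Step 1: Evaluate f(x).
f(1.0223) = 3*1.0223^2 + 7*1.0223 + 1 = 11.2914
Step 2: Evaluate g(x).
g(1.0223) = 2*1.0223 - 15 = -12.9554
Step 3: Compute Lagrangian.
L = 11.2914 + 9*-12.9554 = -105.3072


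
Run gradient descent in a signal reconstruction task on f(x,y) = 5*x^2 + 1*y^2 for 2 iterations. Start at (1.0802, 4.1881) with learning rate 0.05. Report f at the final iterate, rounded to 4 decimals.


Gradient descent on f(x,y) = 5*x^2 + 1*y^2.
Starting point: (1.0802, 4.1881), alpha = 0.05
Step 1: grad_x = 2*5*1.0802 = 10.802, grad_y = 2*1*4.1881 = 8.3762
  x_1 = 1.0802 - 0.05*10.802 = 0.5401
  y_1 = 4.1881 - 0.05*8.3762 = 3.7693
Step 2: grad_x = 2*5*0.5401 = 5.401, grad_y = 2*1*3.7693 = 7.5386
  x_2 = 0.5401 - 0.05*5.401 = 0.2701
  y_2 = 3.7693 - 0.05*7.5386 = 3.3924
f(0.2701, 3.3924) = 5*0.2701^2 + 1*3.3924^2 = 11.8727


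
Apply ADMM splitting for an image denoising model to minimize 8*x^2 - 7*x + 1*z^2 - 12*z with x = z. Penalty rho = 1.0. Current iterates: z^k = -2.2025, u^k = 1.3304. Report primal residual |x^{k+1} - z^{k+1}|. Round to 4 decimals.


ADMM iteration with rho = 1.0, z^k = -2.2025, u^k = 1.3304
Step 1: x-update.
Minimize 8*x^2 - 7*x + (1.0/2)*(x + 2.2025 + 1.3304)^2
FOC: (2*8 + 1.0)*x = 7 + 1.0*(-2.2025 - 1.3304)
x^{k+1} = 0.2039
Step 2: z-update.
Minimize 1*z^2 - 12*z + (1.0/2)*(0.2039 - z + 1.3304)^2
FOC: (2*1 + 1.0)*z = 12 + 1.0*(0.2039 + 1.3304)
z^{k+1} = 4.5114
Step 3: u-update.
u^{k+1} = 1.3304 + 0.2039 - 4.5114 = -2.9771
Step 4: Primal residual = |0.2039 - 4.5114| = 4.3075


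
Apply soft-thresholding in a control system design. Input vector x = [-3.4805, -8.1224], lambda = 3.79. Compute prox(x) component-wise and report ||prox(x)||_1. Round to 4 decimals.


Soft-thresholding with lambda = 3.79:
prox(-3.4805) = sign(-3.4805)*max(|-3.4805| - 3.79, 0) = 0.0
prox(-8.1224) = sign(-8.1224)*max(|-8.1224| - 3.79, 0) = -4.3324
prox(x) = [0.0, -4.3324]
||prox(x)||_1 = 0.0 + 4.3324 = 4.3324


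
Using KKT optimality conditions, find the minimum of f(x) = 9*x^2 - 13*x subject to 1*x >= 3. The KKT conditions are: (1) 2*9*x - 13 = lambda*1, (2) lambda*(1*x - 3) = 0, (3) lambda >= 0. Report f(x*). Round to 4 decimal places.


Step 1: Try lambda = 0 (constraint inactive).
x_unc = 13/(2*9) = 0.7222
Check: 1*0.7222 = 0.7222 < 3 -- violated!
Step 2: Constraint must be active: 1*x = 3
x* = 3/1 = 3.0
lambda = (2*9*3.0 - 13)/1 = 41.0
Step 3: Compute optimal value.
f(x*) = 9*3.0^2 - 13*3.0 = 42.0


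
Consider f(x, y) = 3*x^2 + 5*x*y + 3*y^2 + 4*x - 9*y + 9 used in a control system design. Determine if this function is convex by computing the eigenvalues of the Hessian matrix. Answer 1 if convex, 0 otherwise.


The Hessian of f(x,y) = 3*x^2 + 5*x*y + 3*y^2 + 4*x - 9*y + 9 is:
H = [[6, 5], [5, 6]]
Trace = 6 + 6 = 12
Determinant = 6*6 - (5)^2 = 11
Discriminant = (12)^2 - 4*11 = 100.0
Eigenvalues: lambda_1 = 1.0, lambda_2 = 11.0
The function is convex.

1


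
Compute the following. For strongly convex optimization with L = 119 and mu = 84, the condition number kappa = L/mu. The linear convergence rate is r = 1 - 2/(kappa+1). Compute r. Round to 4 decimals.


Step 1: Compute the condition number.
kappa = L/mu = 119/84 = 1.4167
Step 2: Compute the convergence rate.
r = 1 - 2/(kappa + 1) = 1 - 2*mu/(L + mu) = (L - mu)/(L + mu) = 35/203 = 0.1724


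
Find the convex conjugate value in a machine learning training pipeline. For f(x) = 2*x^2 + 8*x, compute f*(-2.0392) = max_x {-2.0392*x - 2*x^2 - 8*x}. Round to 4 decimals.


f*(y) = sup_x {y*x - a*x^2 - b*x} = sup_x {(y-b)*x - a*x^2}
FOC: (y - b) - 2a*x = 0 => x* = (y - b)/(2a)
x* = (-2.0392 - 8)/(2*2) = -2.5098
f*(-2.0392) = (y-b)^2/(4a) = (-2.0392 - 8)^2/(4*2)
= 100.7855/8 = 12.5982


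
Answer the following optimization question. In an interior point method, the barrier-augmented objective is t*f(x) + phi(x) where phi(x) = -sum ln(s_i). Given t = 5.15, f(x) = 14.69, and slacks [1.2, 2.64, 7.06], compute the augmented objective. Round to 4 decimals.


Step 1: Compute log-barrier.
ln values: [0.1823, 0.9708, 1.9544]
phi = -(0.1823 + 0.9708 + 1.9544) = -3.1075
Step 2: Compute augmented objective.
t*f(x) = 5.15*14.69 = 75.6535
Total = 75.6535 - 3.1075 = 72.546


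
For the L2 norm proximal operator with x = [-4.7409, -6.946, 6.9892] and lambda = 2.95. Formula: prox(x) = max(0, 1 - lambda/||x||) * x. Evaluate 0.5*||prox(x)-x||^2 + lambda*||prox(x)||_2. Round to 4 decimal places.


Step 1: Compute ||x||.
||x|| = 10.9349
Step 2: Compute scaling factor.
scale = max(0, 1 - 2.95/10.9349) = 0.7302
Step 3: prox(x) = [-3.4619, -5.0721, 5.1037]
||prox(x)|| = 7.9849
Step 4: Proximal objective.
0.5*||prox-x||^2 = 4.3513
lambda*||prox|| = 23.5555
Total = 27.9067


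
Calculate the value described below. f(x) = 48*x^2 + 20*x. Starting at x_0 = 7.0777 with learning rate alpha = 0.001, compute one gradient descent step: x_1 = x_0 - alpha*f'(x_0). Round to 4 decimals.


We compute the gradient at x_0 and apply the update.
f'(x) = 96*x + 20
f'(7.0777) = 96*7.0777 + 20 = 699.4592
x_1 = 7.0777 - 0.001*699.4592 = 6.3782


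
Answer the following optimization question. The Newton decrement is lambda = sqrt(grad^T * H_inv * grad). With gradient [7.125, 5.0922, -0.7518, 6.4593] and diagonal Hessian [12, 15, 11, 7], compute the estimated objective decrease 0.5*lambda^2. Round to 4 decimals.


Step 1: H is diagonal, so H^(-1) * g = [0.5938, 0.3395, -0.0683, 0.9228].
Step 2: g^T H^(-1) g = sum_i g_i^2 / H_ii
  = (7.125)^2/12 + (5.0922)^2/15 + (-0.7518)^2/11 + (6.4593)^2/7
  = 4.2305 + 1.7287 + 0.0514 + 5.9604 = 11.9709
Step 3: Objective decrease = 0.5 * g^T H^(-1) g = 5.9855


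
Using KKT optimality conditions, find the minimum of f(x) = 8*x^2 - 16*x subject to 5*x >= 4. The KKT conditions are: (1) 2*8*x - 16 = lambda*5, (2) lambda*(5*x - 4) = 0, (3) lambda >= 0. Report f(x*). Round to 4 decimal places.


Step 1: Try lambda = 0 (constraint inactive).
Stationarity: 2*8*x - 16 = 0
x* = 16/(2*8) = 1.0
Check constraint: 5*1.0 = 5.0 >= 4 -- satisfied.
Step 2: Compute optimal value.
f(x*) = 8*1.0^2 - 16*1.0 = -8.0


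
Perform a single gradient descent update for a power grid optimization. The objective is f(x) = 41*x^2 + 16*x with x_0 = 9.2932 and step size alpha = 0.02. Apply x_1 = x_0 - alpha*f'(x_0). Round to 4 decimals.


We compute the gradient at x_0 and apply the update.
f'(x) = 82*x + 16
f'(9.2932) = 82*9.2932 + 16 = 778.0424
x_1 = 9.2932 - 0.02*778.0424 = -6.2676


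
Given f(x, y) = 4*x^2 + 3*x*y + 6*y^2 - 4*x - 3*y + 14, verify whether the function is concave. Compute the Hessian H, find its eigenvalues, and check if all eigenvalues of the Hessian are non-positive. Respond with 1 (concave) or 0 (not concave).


The Hessian of f(x,y) = 4*x^2 + 3*x*y + 6*y^2 - 4*x - 3*y + 14 is:
H = [[8, 3], [3, 12]]
Trace = 8 + 12 = 20
Determinant = 8*12 - (3)^2 = 87
Discriminant = (20)^2 - 4*87 = 52.0
Eigenvalues: lambda_1 = 6.3944, lambda_2 = 13.6056
The function is not concave.

0


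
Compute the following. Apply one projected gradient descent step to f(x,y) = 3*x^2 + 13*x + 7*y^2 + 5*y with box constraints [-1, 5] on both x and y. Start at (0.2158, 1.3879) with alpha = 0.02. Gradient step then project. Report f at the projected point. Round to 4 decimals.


Step 1: Compute gradient at (0.2158, 1.3879).
grad_x = 2*3*0.2158 + 13 = 14.2948
grad_y = 2*7*1.3879 + 5 = 24.4306
Step 2: Gradient step.
x_raw = 0.2158 - 0.02*14.2948 = -0.0701
y_raw = 1.3879 - 0.02*24.4306 = 0.8993
Step 3: Project onto [-1, 5].
x_proj = clip(-0.0701) = -0.0701
y_proj = clip(0.8993) = 0.8993
Step 4: Evaluate f.
f(-0.0701, 0.8993) = 9.261


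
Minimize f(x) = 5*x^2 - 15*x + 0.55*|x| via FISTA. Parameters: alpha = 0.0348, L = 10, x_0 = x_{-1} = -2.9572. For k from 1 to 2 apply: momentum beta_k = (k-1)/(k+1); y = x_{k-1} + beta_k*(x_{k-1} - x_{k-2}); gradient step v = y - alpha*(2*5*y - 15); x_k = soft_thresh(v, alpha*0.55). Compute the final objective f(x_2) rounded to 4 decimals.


FISTA on f(x) = 5*x^2 - 15*x + 0.55*|x|
L = 10, alpha = 0.0348
Iteration 1: beta = 0.0, y = -2.9572 + 0.0*(-2.9572 + 2.9572) = -2.9572
  grad(y) = -44.572, v = y - alpha*grad = -1.4061
  prox(v) = soft_thresh(-1.4061, 0.0191) = -1.387
Iteration 2: beta = 0.3333, y = -1.387 + 0.3333*(-1.387 + 2.9572) = -0.8635
  grad(y) = -23.6354, v = y - alpha*grad = -0.041
  prox(v) = soft_thresh(-0.041, 0.0191) = -0.0219
f(x_2) = 5*(-0.0219)^2 - 15*(-0.0219) + 0.55*|-0.0219| = 0.3427


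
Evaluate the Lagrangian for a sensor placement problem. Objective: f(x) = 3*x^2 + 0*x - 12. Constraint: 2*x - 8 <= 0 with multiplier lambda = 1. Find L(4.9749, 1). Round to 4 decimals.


Step 1: Evaluate f(x).
f(4.9749) = 3*4.9749^2 + 0*4.9749 - 12 = 62.2489
Step 2: Evaluate g(x).
g(4.9749) = 2*4.9749 - 8 = 1.9498
Step 3: Compute Lagrangian.
L = 62.2489 + 1*1.9498 = 64.1987


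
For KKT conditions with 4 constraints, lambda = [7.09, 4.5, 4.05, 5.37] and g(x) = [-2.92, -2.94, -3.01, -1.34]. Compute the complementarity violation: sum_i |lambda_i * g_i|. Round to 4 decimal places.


KKT complementary slackness check:
lambda_1 * g_1 = 7.09 * -2.92 = -20.7028
lambda_2 * g_2 = 4.5 * -2.94 = -13.23
lambda_3 * g_3 = 4.05 * -3.01 = -12.1905
lambda_4 * g_4 = 5.37 * -1.34 = -7.1958
Total violation = 20.7028 + 13.23 + 12.1905 + 7.1958 = 53.3191


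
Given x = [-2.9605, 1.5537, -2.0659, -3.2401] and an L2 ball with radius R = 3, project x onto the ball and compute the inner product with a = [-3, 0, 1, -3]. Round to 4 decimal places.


Step 1: Compute ||x|| (intermediates to 6 decimals).
||x|| = sqrt((-2.9605)^2 + 1.5537^2 + (-2.0659)^2 + (-3.2401)^2) = 5.093597
Step 2: Project.
Since ||x|| > R, scale = R/||x|| = 3/5.093597 = 0.588975, proj(x) = scale * x
proj(x) = [-1.74366, 0.91509, -1.216763, -1.908338]
Step 3: Dot product.
a^T * proj(x) = -3*(-1.74366) + 0*0.91509 + 1*(-1.216763) - 3*(-1.908338) = 9.7392


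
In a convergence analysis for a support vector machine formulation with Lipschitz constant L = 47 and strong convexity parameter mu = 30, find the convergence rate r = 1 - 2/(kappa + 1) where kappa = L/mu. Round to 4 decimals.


Step 1: Compute the condition number.
kappa = L/mu = 47/30 = 1.5667
Step 2: Compute the convergence rate.
r = 1 - 2/(kappa + 1) = 1 - 2*mu/(L + mu) = (L - mu)/(L + mu) = 17/77 = 0.2208


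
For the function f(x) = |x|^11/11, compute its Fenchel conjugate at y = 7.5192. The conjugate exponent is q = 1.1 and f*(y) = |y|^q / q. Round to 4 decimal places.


The conjugate exponent q satisfies 1/p + 1/q = 1.
p = 11, so q = 11/(11 - 1) = 1.1
|y|^q = 7.5192^1.1 = 9.2
f*(7.5192) = 9.2 / 1.1 = 8.3637


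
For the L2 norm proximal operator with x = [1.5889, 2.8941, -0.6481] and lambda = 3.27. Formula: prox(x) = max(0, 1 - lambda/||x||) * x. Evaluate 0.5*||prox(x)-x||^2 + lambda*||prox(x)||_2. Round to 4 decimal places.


Step 1: Compute ||x||.
||x|| = 3.3646
Step 2: Compute scaling factor.
scale = max(0, 1 - 3.27/3.3646) = 0.0281
Step 3: prox(x) = [0.0447, 0.0814, -0.0182]
||prox(x)|| = 0.0946
Step 4: Proximal objective.
0.5*||prox-x||^2 = 5.3465
lambda*||prox|| = 0.3093
Total = 5.6558


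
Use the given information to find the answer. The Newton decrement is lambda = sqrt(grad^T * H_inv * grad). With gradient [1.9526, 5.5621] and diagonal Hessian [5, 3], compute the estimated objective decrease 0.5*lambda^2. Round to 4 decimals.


Step 1: H is diagonal, so H^(-1) * g = [0.3905, 1.854].
Step 2: g^T H^(-1) g = sum_i g_i^2 / H_ii
  = (1.9526)^2/5 + (5.5621)^2/3
  = 0.7625 + 10.3123 = 11.0748
Step 3: Objective decrease = 0.5 * g^T H^(-1) g = 5.5374


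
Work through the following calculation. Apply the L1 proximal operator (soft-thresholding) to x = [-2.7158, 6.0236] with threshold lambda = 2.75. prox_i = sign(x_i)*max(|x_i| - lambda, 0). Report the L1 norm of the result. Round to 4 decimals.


Soft-thresholding with lambda = 2.75:
prox(-2.7158) = sign(-2.7158)*max(|-2.7158| - 2.75, 0) = 0.0
prox(6.0236) = sign(6.0236)*max(|6.0236| - 2.75, 0) = 3.2736
prox(x) = [0.0, 3.2736]
||prox(x)||_1 = 0.0 + 3.2736 = 3.2736


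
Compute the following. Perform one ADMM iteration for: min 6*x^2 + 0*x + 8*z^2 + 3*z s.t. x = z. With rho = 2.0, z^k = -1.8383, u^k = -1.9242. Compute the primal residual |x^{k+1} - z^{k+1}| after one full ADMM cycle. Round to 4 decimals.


ADMM iteration with rho = 2.0, z^k = -1.8383, u^k = -1.9242
Step 1: x-update.
Minimize 6*x^2 + 0*x + (2.0/2)*(x + 1.8383 - 1.9242)^2
FOC: (2*6 + 2.0)*x = 0 + 2.0*(-1.8383 + 1.9242)
x^{k+1} = 0.0123
Step 2: z-update.
Minimize 8*z^2 + 3*z + (2.0/2)*(0.0123 - z - 1.9242)^2
FOC: (2*8 + 2.0)*z = -3 + 2.0*(0.0123 - 1.9242)
z^{k+1} = -0.3791
Step 3: u-update.
u^{k+1} = -1.9242 + 0.0123 + 0.3791 = -1.5328
Step 4: Primal residual = |0.0123 + 0.3791| = 0.3914


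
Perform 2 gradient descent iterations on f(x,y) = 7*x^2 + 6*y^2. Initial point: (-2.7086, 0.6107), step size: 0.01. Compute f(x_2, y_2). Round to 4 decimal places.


Gradient descent on f(x,y) = 7*x^2 + 6*y^2.
Starting point: (-2.7086, 0.6107), alpha = 0.01
Step 1: grad_x = 2*7*-2.7086 = -37.9204, grad_y = 2*6*0.6107 = 7.3284
  x_1 = -2.7086 - 0.01*-37.9204 = -2.3294
  y_1 = 0.6107 - 0.01*7.3284 = 0.5374
Step 2: grad_x = 2*7*-2.3294 = -32.6115, grad_y = 2*6*0.5374 = 6.449
  x_2 = -2.3294 - 0.01*-32.6115 = -2.0033
  y_2 = 0.5374 - 0.01*6.449 = 0.4729
f(-2.0033, 0.4729) = 7*(-2.0033)^2 + 6*0.4729^2 = 29.4339


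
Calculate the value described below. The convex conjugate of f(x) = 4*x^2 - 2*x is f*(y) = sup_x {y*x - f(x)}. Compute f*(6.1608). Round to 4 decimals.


f*(y) = sup_x {y*x - a*x^2 - b*x} = sup_x {(y-b)*x - a*x^2}
FOC: (y - b) - 2a*x = 0 => x* = (y - b)/(2a)
x* = (6.1608 + 2)/(2*4) = 1.0201
f*(6.1608) = (y-b)^2/(4a) = (6.1608 + 2)^2/(4*4)
= 66.5987/16 = 4.1624


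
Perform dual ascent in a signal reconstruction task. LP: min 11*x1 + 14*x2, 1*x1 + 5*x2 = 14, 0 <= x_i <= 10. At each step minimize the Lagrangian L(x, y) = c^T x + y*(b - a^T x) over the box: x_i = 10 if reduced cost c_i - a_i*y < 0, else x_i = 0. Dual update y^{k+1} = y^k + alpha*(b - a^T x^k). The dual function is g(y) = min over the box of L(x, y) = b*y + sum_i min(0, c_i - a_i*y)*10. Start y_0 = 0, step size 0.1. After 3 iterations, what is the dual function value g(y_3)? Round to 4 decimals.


Dual ascent for LP: min 11*x1 + 14*x2, 1*x1 + 5*x2 = 14, 0 <= x_i <= 10
Step 1: y^k = 0.0, reduced costs: (11.0, 14.0)
  x^k = (0.0, 0.0), subgradient = b - a^T x = 14.0
  y^{k+1} = 0.0 + 0.1*14.0 = 1.4
Step 2: y^k = 1.4, reduced costs: (9.6, 7.0)
  x^k = (0.0, 0.0), subgradient = b - a^T x = 14.0
  y^{k+1} = 1.4 + 0.1*14.0 = 2.8
Step 3: y^k = 2.8, reduced costs: (8.2, 0.0)
  x^k = (0.0, 0.0), subgradient = b - a^T x = 14.0
  y^{k+1} = 2.8 + 0.1*14.0 = 4.2
Dual objective at y_3 = 4.2: reduced costs (6.8, -7.0), box minimizer x = (0.0, 10.0)
g(y_3) = b*y + (c1 - a1*y)*x1 + (c2 - a2*y)*x2 = 14*4.2 + 6.8*0.0 + (-7.0)*10.0 = 58.8 + 0.0 - 70.0 = -11.2


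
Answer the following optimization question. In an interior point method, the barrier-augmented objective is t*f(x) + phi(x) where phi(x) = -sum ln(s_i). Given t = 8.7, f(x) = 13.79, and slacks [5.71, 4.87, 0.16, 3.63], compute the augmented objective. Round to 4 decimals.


Step 1: Compute log-barrier.
ln values: [1.7422, 1.5831, -1.8326, 1.2892]
phi = -(1.7422 + 1.5831 - 1.8326 + 1.2892) = -2.782
Step 2: Compute augmented objective.
t*f(x) = 8.7*13.79 = 119.973
Total = 119.973 - 2.782 = 117.191


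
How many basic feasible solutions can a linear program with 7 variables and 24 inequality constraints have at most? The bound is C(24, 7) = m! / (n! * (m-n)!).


Each vertex corresponds to some choice of n active constraints out of m, so the number of vertices is at most C(m, n) = m! / (n!(m-n)!).
m = 24, n = 7
Numerator: 24 * 23 * 22 * 21 * 20 * 19 * 18
Denominator: 7! = 5040
C(24, 7) = 346104


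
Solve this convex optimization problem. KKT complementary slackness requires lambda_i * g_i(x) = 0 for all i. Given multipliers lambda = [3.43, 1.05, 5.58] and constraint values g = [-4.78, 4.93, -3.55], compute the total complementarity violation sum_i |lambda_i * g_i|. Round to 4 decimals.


KKT complementary slackness check:
lambda_1 * g_1 = 3.43 * -4.78 = -16.3954
lambda_2 * g_2 = 1.05 * 4.93 = 5.1765
lambda_3 * g_3 = 5.58 * -3.55 = -19.809
Total violation = 16.3954 + 5.1765 + 19.809 = 41.3809


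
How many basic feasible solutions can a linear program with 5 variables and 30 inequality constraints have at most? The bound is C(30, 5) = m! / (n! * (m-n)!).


Each vertex corresponds to some choice of n active constraints out of m, so the number of vertices is at most C(m, n) = m! / (n!(m-n)!).
m = 30, n = 5
Numerator: 30 * 29 * 28 * 27 * 26
Denominator: 5! = 120
C(30, 5) = 142506


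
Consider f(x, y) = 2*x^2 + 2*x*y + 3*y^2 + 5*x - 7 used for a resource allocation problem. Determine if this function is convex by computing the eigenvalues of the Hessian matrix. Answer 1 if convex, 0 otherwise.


The Hessian of f(x,y) = 2*x^2 + 2*x*y + 3*y^2 + 5*x - 7 is:
H = [[4, 2], [2, 6]]
Trace = 4 + 6 = 10
Determinant = 4*6 - (2)^2 = 20
Discriminant = (10)^2 - 4*20 = 20.0
Eigenvalues: lambda_1 = 2.7639, lambda_2 = 7.2361
The function is convex.

1


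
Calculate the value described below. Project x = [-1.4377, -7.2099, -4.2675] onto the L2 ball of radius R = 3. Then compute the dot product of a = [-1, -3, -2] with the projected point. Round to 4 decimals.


Step 1: Compute ||x|| (intermediates to 6 decimals).
||x|| = sqrt((-1.4377)^2 + (-7.2099)^2 + (-4.2675)^2) = 8.500659
Step 2: Project.
Since ||x|| > R, scale = R/||x|| = 3/8.500659 = 0.352914, proj(x) = scale * x
proj(x) = [-0.507384, -2.544475, -1.50606]
Step 3: Dot product.
a^T * proj(x) = -1*(-0.507384) - 3*(-2.544475) - 2*(-1.50606) = 11.1529


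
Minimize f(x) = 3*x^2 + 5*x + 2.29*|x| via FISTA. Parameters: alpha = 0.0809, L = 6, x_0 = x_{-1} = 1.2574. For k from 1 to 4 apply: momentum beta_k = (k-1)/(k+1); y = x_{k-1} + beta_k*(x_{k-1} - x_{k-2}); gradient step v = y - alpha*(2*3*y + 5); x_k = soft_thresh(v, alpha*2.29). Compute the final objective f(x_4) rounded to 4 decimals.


FISTA on f(x) = 3*x^2 + 5*x + 2.29*|x|
L = 6, alpha = 0.0809
Iteration 1: beta = 0.0, y = 1.2574 + 0.0*(1.2574 - 1.2574) = 1.2574
  grad(y) = 12.5444, v = y - alpha*grad = 0.2426
  prox(v) = soft_thresh(0.2426, 0.1853) = 0.0573
Iteration 2: beta = 0.3333, y = 0.0573 + 0.3333*(0.0573 - 1.2574) = -0.3427
  grad(y) = 2.9436, v = y - alpha*grad = -0.5809
  prox(v) = soft_thresh(-0.5809, 0.1853) = -0.3956
Iteration 3: beta = 0.5, y = -0.3956 + 0.5*(-0.3956 - 0.0573) = -0.6221
  grad(y) = 1.2676, v = y - alpha*grad = -0.7246
  prox(v) = soft_thresh(-0.7246, 0.1853) = -0.5394
Iteration 4: beta = 0.6, y = -0.5394 + 0.6*(-0.5394 + 0.3956) = -0.6256
  grad(y) = 1.2464, v = y - alpha*grad = -0.7264
  prox(v) = soft_thresh(-0.7264, 0.1853) = -0.5412
f(x_4) = 3*(-0.5412)^2 + 5*(-0.5412) + 2.29*|-0.5412| = -0.588


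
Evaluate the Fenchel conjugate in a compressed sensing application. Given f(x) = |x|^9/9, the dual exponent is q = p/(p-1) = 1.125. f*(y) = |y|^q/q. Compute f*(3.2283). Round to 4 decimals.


The conjugate exponent q satisfies 1/p + 1/q = 1.
p = 9, so q = 9/(9 - 1) = 1.125
|y|^q = 3.2283^1.125 = 3.7376
f*(3.2283) = 3.7376 / 1.125 = 3.3223


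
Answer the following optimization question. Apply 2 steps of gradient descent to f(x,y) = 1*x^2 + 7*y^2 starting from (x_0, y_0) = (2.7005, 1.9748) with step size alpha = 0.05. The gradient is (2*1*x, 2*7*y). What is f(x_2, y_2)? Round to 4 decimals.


Gradient descent on f(x,y) = 1*x^2 + 7*y^2.
Starting point: (2.7005, 1.9748), alpha = 0.05
Step 1: grad_x = 2*1*2.7005 = 5.401, grad_y = 2*7*1.9748 = 27.6472
  x_1 = 2.7005 - 0.05*5.401 = 2.4305
  y_1 = 1.9748 - 0.05*27.6472 = 0.5924
Step 2: grad_x = 2*1*2.4305 = 4.8609, grad_y = 2*7*0.5924 = 8.2942
  x_2 = 2.4305 - 0.05*4.8609 = 2.1874
  y_2 = 0.5924 - 0.05*8.2942 = 0.1777
f(2.1874, 0.1777) = 1*2.1874^2 + 7*0.1777^2 = 5.0059


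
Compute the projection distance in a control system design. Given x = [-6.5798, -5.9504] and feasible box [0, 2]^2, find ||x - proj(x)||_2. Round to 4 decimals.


Project each component onto [0, 2].
clip(-6.5798) = 0.0, clip(-5.9504) = 0.0
Projection = [0.0, 0.0]
Squared diffs: [43.2938, 35.4073]
Distance = sqrt(78.7011) = 8.8714


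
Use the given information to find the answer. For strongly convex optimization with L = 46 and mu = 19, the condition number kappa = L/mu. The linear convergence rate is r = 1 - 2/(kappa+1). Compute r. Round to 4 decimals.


Step 1: Compute the condition number.
kappa = L/mu = 46/19 = 2.4211
Step 2: Compute the convergence rate.
r = 1 - 2/(kappa + 1) = 1 - 2*mu/(L + mu) = (L - mu)/(L + mu) = 27/65 = 0.4154


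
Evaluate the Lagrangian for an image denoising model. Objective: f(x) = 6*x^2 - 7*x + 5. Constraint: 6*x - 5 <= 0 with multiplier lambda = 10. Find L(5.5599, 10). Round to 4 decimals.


Step 1: Evaluate f(x).
f(5.5599) = 6*5.5599^2 - 7*5.5599 + 5 = 151.5556
Step 2: Evaluate g(x).
g(5.5599) = 6*5.5599 - 5 = 28.3594
Step 3: Compute Lagrangian.
L = 151.5556 + 10*28.3594 = 435.1496


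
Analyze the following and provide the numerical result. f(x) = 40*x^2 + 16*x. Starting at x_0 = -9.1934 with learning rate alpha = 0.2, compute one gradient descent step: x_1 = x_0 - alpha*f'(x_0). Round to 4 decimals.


We compute the gradient at x_0 and apply the update.
f'(x) = 80*x + 16
f'(-9.1934) = 80*-9.1934 + 16 = -719.472
x_1 = -9.1934 - 0.2*-719.472 = 134.701


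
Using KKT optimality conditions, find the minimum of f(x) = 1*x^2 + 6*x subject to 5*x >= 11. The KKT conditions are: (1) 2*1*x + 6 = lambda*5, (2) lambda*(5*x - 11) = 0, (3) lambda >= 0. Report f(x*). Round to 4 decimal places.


Step 1: Try lambda = 0 (constraint inactive).
x_unc = -6/(2*1) = -3.0
Check: 5*-3.0 = -15.0 < 11 -- violated!
Step 2: Constraint must be active: 5*x = 11
x* = 11/5 = 2.2
lambda = (2*1*2.2 + 6)/5 = 2.08
Step 3: Compute optimal value.
f(x*) = 1*2.2^2 + 6*2.2 = 18.04


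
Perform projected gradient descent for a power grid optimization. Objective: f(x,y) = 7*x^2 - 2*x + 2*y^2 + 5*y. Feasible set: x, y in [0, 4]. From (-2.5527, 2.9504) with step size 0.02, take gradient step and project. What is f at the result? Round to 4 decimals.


Step 1: Compute gradient at (-2.5527, 2.9504).
grad_x = 2*7*-2.5527 - 2 = -37.7378
grad_y = 2*2*2.9504 + 5 = 16.8016
Step 2: Gradient step.
x_raw = -2.5527 - 0.02*-37.7378 = -1.7979
y_raw = 2.9504 - 0.02*16.8016 = 2.6144
Step 3: Project onto [0, 4].
x_proj = clip(-1.7979) = 0.0
y_proj = clip(2.6144) = 2.6144
Step 4: Evaluate f.
f(0.0, 2.6144) = 26.7417


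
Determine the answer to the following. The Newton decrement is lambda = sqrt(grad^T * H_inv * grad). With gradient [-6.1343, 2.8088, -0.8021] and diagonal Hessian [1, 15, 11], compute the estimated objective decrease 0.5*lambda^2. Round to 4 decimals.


Step 1: H is diagonal, so H^(-1) * g = [-6.1343, 0.1873, -0.0729].
Step 2: g^T H^(-1) g = sum_i g_i^2 / H_ii
  = (-6.1343)^2/1 + (2.8088)^2/15 + (-0.8021)^2/11
  = 37.6296 + 0.526 + 0.0585 = 38.2141
Step 3: Objective decrease = 0.5 * g^T H^(-1) g = 19.107


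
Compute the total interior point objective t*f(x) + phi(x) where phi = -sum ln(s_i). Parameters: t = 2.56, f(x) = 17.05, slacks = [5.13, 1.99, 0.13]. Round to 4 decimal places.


Step 1: Compute log-barrier.
ln values: [1.6351, 0.6881, -2.0402]
phi = -(1.6351 + 0.6881 - 2.0402) = -0.283
Step 2: Compute augmented objective.
t*f(x) = 2.56*17.05 = 43.648
Total = 43.648 - 0.283 = 43.365


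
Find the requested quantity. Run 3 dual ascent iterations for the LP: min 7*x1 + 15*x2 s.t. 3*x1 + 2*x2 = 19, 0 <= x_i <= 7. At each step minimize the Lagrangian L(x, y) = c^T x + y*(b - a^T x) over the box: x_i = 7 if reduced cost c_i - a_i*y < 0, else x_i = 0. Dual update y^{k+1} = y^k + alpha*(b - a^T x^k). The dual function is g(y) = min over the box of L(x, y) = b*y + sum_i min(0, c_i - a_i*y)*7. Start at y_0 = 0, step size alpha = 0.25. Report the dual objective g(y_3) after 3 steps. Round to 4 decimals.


Dual ascent for LP: min 7*x1 + 15*x2, 3*x1 + 2*x2 = 19, 0 <= x_i <= 7
Step 1: y^k = 0.0, reduced costs: (7.0, 15.0)
  x^k = (0.0, 0.0), subgradient = b - a^T x = 19.0
  y^{k+1} = 0.0 + 0.25*19.0 = 4.75
Step 2: y^k = 4.75, reduced costs: (-7.25, 5.5)
  x^k = (7.0, 0.0), subgradient = b - a^T x = -2.0
  y^{k+1} = 4.75 + 0.25*-2.0 = 4.25
Step 3: y^k = 4.25, reduced costs: (-5.75, 6.5)
  x^k = (7.0, 0.0), subgradient = b - a^T x = -2.0
  y^{k+1} = 4.25 + 0.25*-2.0 = 3.75
Dual objective at y_3 = 3.75: reduced costs (-4.25, 7.5), box minimizer x = (7.0, 0.0)
g(y_3) = b*y + (c1 - a1*y)*x1 + (c2 - a2*y)*x2 = 19*3.75 + (-4.25)*7.0 + 7.5*0.0 = 71.25 - 29.75 + 0.0 = 41.5


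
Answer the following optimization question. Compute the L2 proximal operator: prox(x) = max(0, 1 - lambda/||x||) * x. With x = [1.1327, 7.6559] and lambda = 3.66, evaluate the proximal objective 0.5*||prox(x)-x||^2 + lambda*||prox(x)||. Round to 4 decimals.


Step 1: Compute ||x||.
||x|| = 7.7392
Step 2: Compute scaling factor.
scale = max(0, 1 - 3.66/7.7392) = 0.5271
Step 3: prox(x) = [0.597, 4.0353]
||prox(x)|| = 4.0792
Step 4: Proximal objective.
0.5*||prox-x||^2 = 6.6978
lambda*||prox|| = 14.9299
Total = 21.6278


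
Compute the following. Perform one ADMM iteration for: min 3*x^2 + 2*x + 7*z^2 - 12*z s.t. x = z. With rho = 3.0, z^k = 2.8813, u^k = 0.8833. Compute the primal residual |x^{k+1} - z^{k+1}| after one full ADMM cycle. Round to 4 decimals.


ADMM iteration with rho = 3.0, z^k = 2.8813, u^k = 0.8833
Step 1: x-update.
Minimize 3*x^2 + 2*x + (3.0/2)*(x - 2.8813 + 0.8833)^2
FOC: (2*3 + 3.0)*x = -2 + 3.0*(2.8813 - 0.8833)
x^{k+1} = 0.4438
Step 2: z-update.
Minimize 7*z^2 - 12*z + (3.0/2)*(0.4438 - z + 0.8833)^2
FOC: (2*7 + 3.0)*z = 12 + 3.0*(0.4438 + 0.8833)
z^{k+1} = 0.9401
Step 3: u-update.
u^{k+1} = 0.8833 + 0.4438 - 0.9401 = 0.387
Step 4: Primal residual = |0.4438 - 0.9401| = 0.4963


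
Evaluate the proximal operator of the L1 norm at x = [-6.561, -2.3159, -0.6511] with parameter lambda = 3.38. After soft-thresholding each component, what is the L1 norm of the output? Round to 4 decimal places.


Soft-thresholding with lambda = 3.38:
prox(-6.561) = sign(-6.561)*max(|-6.561| - 3.38, 0) = -3.181
prox(-2.3159) = sign(-2.3159)*max(|-2.3159| - 3.38, 0) = 0.0
prox(-0.6511) = sign(-0.6511)*max(|-0.6511| - 3.38, 0) = 0.0
prox(x) = [-3.181, 0.0, 0.0]
||prox(x)||_1 = 3.181 + 0.0 + 0.0 = 3.181


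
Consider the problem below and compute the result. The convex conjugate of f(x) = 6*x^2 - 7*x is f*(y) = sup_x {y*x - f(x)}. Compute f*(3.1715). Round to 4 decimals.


f*(y) = sup_x {y*x - a*x^2 - b*x} = sup_x {(y-b)*x - a*x^2}
FOC: (y - b) - 2a*x = 0 => x* = (y - b)/(2a)
x* = (3.1715 + 7)/(2*6) = 0.8476
f*(3.1715) = (y-b)^2/(4a) = (3.1715 + 7)^2/(4*6)
= 103.4594/24 = 4.3108


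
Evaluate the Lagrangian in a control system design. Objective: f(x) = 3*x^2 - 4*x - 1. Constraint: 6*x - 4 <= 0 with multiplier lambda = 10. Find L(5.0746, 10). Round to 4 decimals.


Step 1: Evaluate f(x).
f(5.0746) = 3*5.0746^2 - 4*5.0746 - 1 = 55.9563
Step 2: Evaluate g(x).
g(5.0746) = 6*5.0746 - 4 = 26.4476
Step 3: Compute Lagrangian.
L = 55.9563 + 10*26.4476 = 320.4323


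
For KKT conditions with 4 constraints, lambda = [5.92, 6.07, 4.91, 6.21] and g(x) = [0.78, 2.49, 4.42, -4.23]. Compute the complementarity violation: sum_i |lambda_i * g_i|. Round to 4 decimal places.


KKT complementary slackness check:
lambda_1 * g_1 = 5.92 * 0.78 = 4.6176
lambda_2 * g_2 = 6.07 * 2.49 = 15.1143
lambda_3 * g_3 = 4.91 * 4.42 = 21.7022
lambda_4 * g_4 = 6.21 * -4.23 = -26.2683
Total violation = 4.6176 + 15.1143 + 21.7022 + 26.2683 = 67.7024


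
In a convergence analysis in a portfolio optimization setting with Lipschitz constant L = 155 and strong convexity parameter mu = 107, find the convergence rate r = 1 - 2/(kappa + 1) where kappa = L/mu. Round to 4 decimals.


Step 1: Compute the condition number.
kappa = L/mu = 155/107 = 1.4486
Step 2: Compute the convergence rate.
r = 1 - 2/(kappa + 1) = 1 - 2*mu/(L + mu) = (L - mu)/(L + mu) = 48/262 = 0.1832


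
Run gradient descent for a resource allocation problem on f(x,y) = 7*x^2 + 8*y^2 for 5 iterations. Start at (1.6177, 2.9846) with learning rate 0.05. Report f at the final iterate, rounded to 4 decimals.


Gradient descent on f(x,y) = 7*x^2 + 8*y^2.
Starting point: (1.6177, 2.9846), alpha = 0.05
Step 1: grad_x = 2*7*1.6177 = 22.6478, grad_y = 2*8*2.9846 = 47.7536
  x_1 = 1.6177 - 0.05*22.6478 = 0.4853
  y_1 = 2.9846 - 0.05*47.7536 = 0.5969
Step 2: grad_x = 2*7*0.4853 = 6.7943, grad_y = 2*8*0.5969 = 9.5507
  x_2 = 0.4853 - 0.05*6.7943 = 0.1456
  y_2 = 0.5969 - 0.05*9.5507 = 0.1194
Step 3: grad_x = 2*7*0.1456 = 2.0383, grad_y = 2*8*0.1194 = 1.9101
  x_3 = 0.1456 - 0.05*2.0383 = 0.0437
  y_3 = 0.1194 - 0.05*1.9101 = 0.0239
Step 4: grad_x = 2*7*0.0437 = 0.6115, grad_y = 2*8*0.0239 = 0.382
  x_4 = 0.0437 - 0.05*0.6115 = 0.0131
  y_4 = 0.0239 - 0.05*0.382 = 0.0048
Step 5: grad_x = 2*7*0.0131 = 0.1834, grad_y = 2*8*0.0048 = 0.0764
  x_5 = 0.0131 - 0.05*0.1834 = 0.0039
  y_5 = 0.0048 - 0.05*0.0764 = 0.001
f(0.0039, 0.001) = 7*0.0039^2 + 8*0.001^2 = 0.0001


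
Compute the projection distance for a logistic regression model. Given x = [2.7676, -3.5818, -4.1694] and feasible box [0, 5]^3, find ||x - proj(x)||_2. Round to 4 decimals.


Project each component onto [0, 5].
clip(2.7676) = 2.7676, clip(-3.5818) = 0.0, clip(-4.1694) = 0.0
Projection = [2.7676, 0.0, 0.0]
Squared diffs: [0.0, 12.8293, 17.3839]
Distance = sqrt(30.2132) = 5.4967


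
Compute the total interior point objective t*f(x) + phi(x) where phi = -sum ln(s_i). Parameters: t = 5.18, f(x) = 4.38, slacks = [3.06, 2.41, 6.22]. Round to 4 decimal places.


Step 1: Compute log-barrier.
ln values: [1.1184, 0.8796, 1.8278]
phi = -(1.1184 + 0.8796 + 1.8278) = -3.8258
Step 2: Compute augmented objective.
t*f(x) = 5.18*4.38 = 22.6884
Total = 22.6884 - 3.8258 = 18.8626


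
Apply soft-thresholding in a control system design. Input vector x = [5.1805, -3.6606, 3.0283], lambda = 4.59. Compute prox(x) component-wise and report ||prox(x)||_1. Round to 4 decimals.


Soft-thresholding with lambda = 4.59:
prox(5.1805) = sign(5.1805)*max(|5.1805| - 4.59, 0) = 0.5905
prox(-3.6606) = sign(-3.6606)*max(|-3.6606| - 4.59, 0) = 0.0
prox(3.0283) = sign(3.0283)*max(|3.0283| - 4.59, 0) = 0.0
prox(x) = [0.5905, 0.0, 0.0]
||prox(x)||_1 = 0.5905 + 0.0 + 0.0 = 0.5905


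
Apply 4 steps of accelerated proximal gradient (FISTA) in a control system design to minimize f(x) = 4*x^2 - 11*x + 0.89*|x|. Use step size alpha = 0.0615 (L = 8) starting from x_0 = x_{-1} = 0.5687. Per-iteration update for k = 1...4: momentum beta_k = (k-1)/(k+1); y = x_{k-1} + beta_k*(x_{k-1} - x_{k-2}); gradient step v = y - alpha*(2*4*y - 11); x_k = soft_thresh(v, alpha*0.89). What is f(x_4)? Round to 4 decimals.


FISTA on f(x) = 4*x^2 - 11*x + 0.89*|x|
L = 8, alpha = 0.0615
Iteration 1: beta = 0.0, y = 0.5687 + 0.0*(0.5687 - 0.5687) = 0.5687
  grad(y) = -6.4504, v = y - alpha*grad = 0.9654
  prox(v) = soft_thresh(0.9654, 0.0547) = 0.9107
Iteration 2: beta = 0.3333, y = 0.9107 + 0.3333*(0.9107 - 0.5687) = 1.0247
  grad(y) = -2.8028, v = y - alpha*grad = 1.197
  prox(v) = soft_thresh(1.197, 0.0547) = 1.1423
Iteration 3: beta = 0.5, y = 1.1423 + 0.5*(1.1423 - 0.9107) = 1.2581
  grad(y) = -0.9352, v = y - alpha*grad = 1.3156
  prox(v) = soft_thresh(1.3156, 0.0547) = 1.2609
Iteration 4: beta = 0.6, y = 1.2609 + 0.6*(1.2609 - 1.1423) = 1.332
  grad(y) = -0.3437, v = y - alpha*grad = 1.3532
  prox(v) = soft_thresh(1.3532, 0.0547) = 1.2984
f(x_4) = 4*1.2984^2 - 11*1.2984 + 0.89*|1.2984| = -6.3834


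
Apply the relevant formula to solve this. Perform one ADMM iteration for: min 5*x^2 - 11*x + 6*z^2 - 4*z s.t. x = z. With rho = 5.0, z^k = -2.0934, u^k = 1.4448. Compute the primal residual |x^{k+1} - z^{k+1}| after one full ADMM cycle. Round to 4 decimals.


ADMM iteration with rho = 5.0, z^k = -2.0934, u^k = 1.4448
Step 1: x-update.
Minimize 5*x^2 - 11*x + (5.0/2)*(x + 2.0934 + 1.4448)^2
FOC: (2*5 + 5.0)*x = 11 + 5.0*(-2.0934 - 1.4448)
x^{k+1} = -0.4461
Step 2: z-update.
Minimize 6*z^2 - 4*z + (5.0/2)*(-0.4461 - z + 1.4448)^2
FOC: (2*6 + 5.0)*z = 4 + 5.0*(-0.4461 + 1.4448)
z^{k+1} = 0.529
Step 3: u-update.
u^{k+1} = 1.4448 - 0.4461 - 0.529 = 0.4697
Step 4: Primal residual = |-0.4461 - 0.529| = 0.9751


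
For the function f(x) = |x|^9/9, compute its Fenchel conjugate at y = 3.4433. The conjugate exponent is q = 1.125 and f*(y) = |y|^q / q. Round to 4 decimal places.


The conjugate exponent q satisfies 1/p + 1/q = 1.
p = 9, so q = 9/(9 - 1) = 1.125
|y|^q = 3.4433^1.125 = 4.0188
f*(3.4433) = 4.0188 / 1.125 = 3.5723


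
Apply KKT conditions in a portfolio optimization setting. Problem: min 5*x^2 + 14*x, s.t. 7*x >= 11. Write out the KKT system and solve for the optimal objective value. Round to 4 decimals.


Step 1: Try lambda = 0 (constraint inactive).
x_unc = -14/(2*5) = -1.4
Check: 7*-1.4 = -9.8 < 11 -- violated!
Step 2: Constraint must be active: 7*x = 11
x* = 11/7 = 1.5714 (rounded; the exact value 11/7 is used below)
lambda = (2*5*(11/7) + 14)/7 = 4.2449
Step 3: Compute optimal value.
f(x*) = 5*(11/7)^2 + 14*(11/7) = 34.3469


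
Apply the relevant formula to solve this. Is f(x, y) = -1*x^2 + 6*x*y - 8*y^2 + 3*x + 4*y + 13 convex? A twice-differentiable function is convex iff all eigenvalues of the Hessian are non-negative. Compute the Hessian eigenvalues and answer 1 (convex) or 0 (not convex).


The Hessian of f(x,y) = -1*x^2 + 6*x*y - 8*y^2 + 3*x + 4*y + 13 is:
H = [[-2, 6], [6, -16]]
Trace = -2 - 16 = -18
Determinant = -2*-16 - (6)^2 = -4
Discriminant = (-18)^2 - 4*-4 = 340.0
Eigenvalues: lambda_1 = -18.2195, lambda_2 = 0.2195
The function is not convex.

0


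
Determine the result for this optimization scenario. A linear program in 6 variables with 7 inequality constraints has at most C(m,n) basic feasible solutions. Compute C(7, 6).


Each vertex corresponds to some choice of n active constraints out of m, so the number of vertices is at most C(m, n) = m! / (n!(m-n)!).
m = 7, n = 6
Numerator: 7 * 6 * 5 * 4 * 3 * 2
Denominator: 6! = 720
C(7, 6) = 7


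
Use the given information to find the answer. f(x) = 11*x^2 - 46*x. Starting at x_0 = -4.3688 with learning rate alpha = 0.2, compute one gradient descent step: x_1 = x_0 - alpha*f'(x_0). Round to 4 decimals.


We compute the gradient at x_0 and apply the update.
f'(x) = 22*x - 46
f'(-4.3688) = 22*-4.3688 - 46 = -142.1136
x_1 = -4.3688 - 0.2*-142.1136 = 24.0539


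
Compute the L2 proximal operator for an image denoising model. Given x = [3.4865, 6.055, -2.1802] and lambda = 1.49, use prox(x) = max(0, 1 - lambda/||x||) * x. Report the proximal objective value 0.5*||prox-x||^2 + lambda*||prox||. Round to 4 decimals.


Step 1: Compute ||x||.
||x|| = 7.3193
Step 2: Compute scaling factor.
scale = max(0, 1 - 1.49/7.3193) = 0.7964
Step 3: prox(x) = [2.7767, 4.8224, -1.7364]
||prox(x)|| = 5.8293
Step 4: Proximal objective.
0.5*||prox-x||^2 = 1.1101
lambda*||prox|| = 8.6857
Total = 9.7957


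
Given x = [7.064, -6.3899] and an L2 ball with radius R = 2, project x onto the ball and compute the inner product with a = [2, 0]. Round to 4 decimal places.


Step 1: Compute ||x|| (intermediates to 6 decimals).
||x|| = sqrt(7.064^2 + (-6.3899)^2) = 9.525278
Step 2: Project.
Since ||x|| > R, scale = R/||x|| = 2/9.525278 = 0.209968, proj(x) = scale * x
proj(x) = [1.483214, -1.341675]
Step 3: Dot product.
a^T * proj(x) = 2*1.483214 + 0*(-1.341675) = 2.9664


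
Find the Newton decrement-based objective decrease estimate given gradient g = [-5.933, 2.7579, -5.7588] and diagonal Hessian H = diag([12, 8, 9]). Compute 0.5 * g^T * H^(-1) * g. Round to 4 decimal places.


Step 1: H is diagonal, so H^(-1) * g = [-0.4944, 0.3447, -0.6399].
Step 2: g^T H^(-1) g = sum_i g_i^2 / H_ii
  = (-5.933)^2/12 + (2.7579)^2/8 + (-5.7588)^2/9
  = 2.9334 + 0.9508 + 3.6849 = 7.569
Step 3: Objective decrease = 0.5 * g^T H^(-1) g = 3.7845


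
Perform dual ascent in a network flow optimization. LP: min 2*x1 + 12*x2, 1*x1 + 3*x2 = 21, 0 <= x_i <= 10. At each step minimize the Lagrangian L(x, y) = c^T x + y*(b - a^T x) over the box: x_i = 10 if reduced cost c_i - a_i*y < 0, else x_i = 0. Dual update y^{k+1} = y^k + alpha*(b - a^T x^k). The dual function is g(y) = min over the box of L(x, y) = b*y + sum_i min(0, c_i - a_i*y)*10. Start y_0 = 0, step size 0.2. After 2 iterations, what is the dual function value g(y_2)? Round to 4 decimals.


Dual ascent for LP: min 2*x1 + 12*x2, 1*x1 + 3*x2 = 21, 0 <= x_i <= 10
Step 1: y^k = 0.0, reduced costs: (2.0, 12.0)
  x^k = (0.0, 0.0), subgradient = b - a^T x = 21.0
  y^{k+1} = 0.0 + 0.2*21.0 = 4.2
Step 2: y^k = 4.2, reduced costs: (-2.2, -0.6)
  x^k = (10.0, 10.0), subgradient = b - a^T x = -19.0
  y^{k+1} = 4.2 + 0.2*-19.0 = 0.4
Dual objective at y_2 = 0.4: reduced costs (1.6, 10.8), box minimizer x = (0.0, 0.0)
g(y_2) = b*y + (c1 - a1*y)*x1 + (c2 - a2*y)*x2 = 21*0.4 + 1.6*0.0 + 10.8*0.0 = 8.4 + 0.0 + 0.0 = 8.4


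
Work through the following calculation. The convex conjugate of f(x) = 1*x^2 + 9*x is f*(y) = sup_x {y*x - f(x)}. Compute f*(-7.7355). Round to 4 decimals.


f*(y) = sup_x {y*x - a*x^2 - b*x} = sup_x {(y-b)*x - a*x^2}
FOC: (y - b) - 2a*x = 0 => x* = (y - b)/(2a)
x* = (-7.7355 - 9)/(2*1) = -8.3678
f*(-7.7355) = (y-b)^2/(4a) = (-7.7355 - 9)^2/(4*1)
= 280.077/4 = 70.0192


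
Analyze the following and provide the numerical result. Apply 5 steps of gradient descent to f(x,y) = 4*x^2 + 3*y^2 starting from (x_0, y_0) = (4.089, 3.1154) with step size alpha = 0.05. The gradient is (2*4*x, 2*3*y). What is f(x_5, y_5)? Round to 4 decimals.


Gradient descent on f(x,y) = 4*x^2 + 3*y^2.
Starting point: (4.089, 3.1154), alpha = 0.05
Step 1: grad_x = 2*4*4.089 = 32.712, grad_y = 2*3*3.1154 = 18.6924
  x_1 = 4.089 - 0.05*32.712 = 2.4534
  y_1 = 3.1154 - 0.05*18.6924 = 2.1808
Step 2: grad_x = 2*4*2.4534 = 19.6272, grad_y = 2*3*2.1808 = 13.0847
  x_2 = 2.4534 - 0.05*19.6272 = 1.472
  y_2 = 2.1808 - 0.05*13.0847 = 1.5265
Step 3: grad_x = 2*4*1.472 = 11.7763, grad_y = 2*3*1.5265 = 9.1593
  x_3 = 1.472 - 0.05*11.7763 = 0.8832
  y_3 = 1.5265 - 0.05*9.1593 = 1.0686
Step 4: grad_x = 2*4*0.8832 = 7.0658, grad_y = 2*3*1.0686 = 6.4115
  x_4 = 0.8832 - 0.05*7.0658 = 0.5299
  y_4 = 1.0686 - 0.05*6.4115 = 0.748
Step 5: grad_x = 2*4*0.5299 = 4.2395, grad_y = 2*3*0.748 = 4.488
  x_5 = 0.5299 - 0.05*4.2395 = 0.318
  y_5 = 0.748 - 0.05*4.488 = 0.5236
f(0.318, 0.5236) = 4*0.318^2 + 3*0.5236^2 = 1.2269


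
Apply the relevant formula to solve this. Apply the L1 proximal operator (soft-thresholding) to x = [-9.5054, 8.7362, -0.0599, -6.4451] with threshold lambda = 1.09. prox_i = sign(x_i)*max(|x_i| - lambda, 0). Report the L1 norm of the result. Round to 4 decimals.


Soft-thresholding with lambda = 1.09:
prox(-9.5054) = sign(-9.5054)*max(|-9.5054| - 1.09, 0) = -8.4154
prox(8.7362) = sign(8.7362)*max(|8.7362| - 1.09, 0) = 7.6462
prox(-0.0599) = sign(-0.0599)*max(|-0.0599| - 1.09, 0) = 0.0
prox(-6.4451) = sign(-6.4451)*max(|-6.4451| - 1.09, 0) = -5.3551
prox(x) = [-8.4154, 7.6462, 0.0, -5.3551]
||prox(x)||_1 = 8.4154 + 7.6462 + 0.0 + 5.3551 = 21.4167


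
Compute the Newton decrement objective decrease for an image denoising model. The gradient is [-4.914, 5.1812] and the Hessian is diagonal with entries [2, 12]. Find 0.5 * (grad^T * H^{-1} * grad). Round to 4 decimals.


Step 1: H is diagonal, so H^(-1) * g = [-2.457, 0.4318].
Step 2: g^T H^(-1) g = sum_i g_i^2 / H_ii
  = (-4.914)^2/2 + (5.1812)^2/12
  = 12.0737 + 2.2371 = 14.3108
Step 3: Objective decrease = 0.5 * g^T H^(-1) g = 7.1554
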